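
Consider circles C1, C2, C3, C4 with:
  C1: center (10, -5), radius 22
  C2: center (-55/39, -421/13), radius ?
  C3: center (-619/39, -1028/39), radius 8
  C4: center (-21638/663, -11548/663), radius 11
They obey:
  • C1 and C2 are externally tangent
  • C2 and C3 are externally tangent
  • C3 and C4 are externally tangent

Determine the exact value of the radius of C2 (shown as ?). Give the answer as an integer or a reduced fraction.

23/3

1. [ext C1·C2]  r_C2² + 44r_C2 − 3565/9 = 0  ⇒  r_C2 = 23/3 (r>0 drops 1)
2. [ext C2·C3]  r_C2² + 16r_C2 − 1633/9 = 0  ⇒  r_C2 = 23/3 (r>0 drops 1)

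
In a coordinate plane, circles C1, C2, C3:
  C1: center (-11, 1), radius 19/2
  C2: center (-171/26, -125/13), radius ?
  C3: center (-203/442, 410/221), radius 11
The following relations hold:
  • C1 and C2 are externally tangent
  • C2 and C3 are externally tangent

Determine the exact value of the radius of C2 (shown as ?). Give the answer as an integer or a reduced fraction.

2

1. [ext C1·C2]  r_C2² + 19r_C2 − 42 = 0  ⇒  r_C2 = 2 (r>0 drops 1)
2. [ext C2·C3]  r_C2² + 22r_C2 − 48 = 0  ⇒  r_C2 = 2 (r>0 drops 1)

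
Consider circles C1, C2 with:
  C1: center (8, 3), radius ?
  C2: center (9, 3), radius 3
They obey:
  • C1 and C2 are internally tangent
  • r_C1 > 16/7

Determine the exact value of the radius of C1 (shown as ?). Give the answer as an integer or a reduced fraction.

1. [int C1,C2]  r_C1² − 6r_C1 + 8 = 0  ⇒  r_C1 = 2 or 4
2. given r_C1 > 16/7: keep 4

4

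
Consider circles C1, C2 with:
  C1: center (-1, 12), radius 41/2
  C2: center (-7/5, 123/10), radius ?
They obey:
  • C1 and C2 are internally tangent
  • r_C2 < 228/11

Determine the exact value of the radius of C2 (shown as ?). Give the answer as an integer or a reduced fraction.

1. [int C1,C2]  r_C2² − 41r_C2 + 420 = 0  ⇒  r_C2 = 20 or 21
2. given r_C2 < 228/11: keep 20

20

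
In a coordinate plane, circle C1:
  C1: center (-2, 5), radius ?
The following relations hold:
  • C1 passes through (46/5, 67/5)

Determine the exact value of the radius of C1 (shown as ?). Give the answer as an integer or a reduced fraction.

14

1. [C1∋P]  r_C1² − 196 = 0  ⇒  r_C1 = 14 (r>0 drops 1)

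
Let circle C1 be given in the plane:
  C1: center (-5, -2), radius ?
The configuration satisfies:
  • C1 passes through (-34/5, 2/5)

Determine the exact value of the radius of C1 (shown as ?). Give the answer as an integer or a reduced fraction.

3

1. [C1∋P]  r_C1² − 9 = 0  ⇒  r_C1 = 3 (r>0 drops 1)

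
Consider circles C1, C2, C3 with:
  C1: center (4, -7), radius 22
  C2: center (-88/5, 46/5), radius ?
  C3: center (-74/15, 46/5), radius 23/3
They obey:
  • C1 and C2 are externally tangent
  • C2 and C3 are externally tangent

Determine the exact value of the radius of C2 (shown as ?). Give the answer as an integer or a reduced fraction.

1. [ext C1·C2]  r_C2² + 44r_C2 − 245 = 0  ⇒  r_C2 = 5 (r>0 drops 1)
2. [ext C2·C3]  r_C2² + (46/3)r_C2 − 305/3 = 0  ⇒  r_C2 = 5 (r>0 drops 1)

5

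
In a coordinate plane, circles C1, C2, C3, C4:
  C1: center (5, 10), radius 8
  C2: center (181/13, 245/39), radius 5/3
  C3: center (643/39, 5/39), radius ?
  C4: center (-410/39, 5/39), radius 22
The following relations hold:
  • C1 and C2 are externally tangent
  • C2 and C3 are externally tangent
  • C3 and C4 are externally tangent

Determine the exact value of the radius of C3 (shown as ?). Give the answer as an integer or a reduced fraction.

1. [ext C2·C3]  r_C3² + (10/3)r_C3 − 125/3 = 0  ⇒  r_C3 = 5 (r>0 drops 1)
2. [ext C3·C4]  r_C3² + 44r_C3 − 245 = 0  ⇒  r_C3 = 5 (r>0 drops 1)

5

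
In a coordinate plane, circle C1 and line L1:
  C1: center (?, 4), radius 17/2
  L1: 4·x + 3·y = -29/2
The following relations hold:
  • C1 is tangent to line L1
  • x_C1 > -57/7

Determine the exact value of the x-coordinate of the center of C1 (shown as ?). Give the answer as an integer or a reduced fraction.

4

1. [C1‖L1]  x_C1² + (53/4)x_C1 − 69 = 0  ⇒  x_C1 = -69/4 or 4
2. given x_C1 > -57/7: keep 4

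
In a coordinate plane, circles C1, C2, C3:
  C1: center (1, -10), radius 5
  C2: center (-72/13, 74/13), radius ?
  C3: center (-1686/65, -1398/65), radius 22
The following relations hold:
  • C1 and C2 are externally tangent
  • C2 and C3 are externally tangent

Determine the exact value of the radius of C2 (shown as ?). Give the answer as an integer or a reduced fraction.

1. [ext C1·C2]  r_C2² + 10r_C2 − 264 = 0  ⇒  r_C2 = 12 (r>0 drops 1)
2. [ext C2·C3]  r_C2² + 44r_C2 − 672 = 0  ⇒  r_C2 = 12 (r>0 drops 1)

12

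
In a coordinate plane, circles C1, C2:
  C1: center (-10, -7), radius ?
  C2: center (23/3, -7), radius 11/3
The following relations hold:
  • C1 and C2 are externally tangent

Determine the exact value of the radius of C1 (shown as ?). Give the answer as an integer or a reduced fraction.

1. [ext C1·C2]  r_C1² + (22/3)r_C1 − 896/3 = 0  ⇒  r_C1 = 14 (r>0 drops 1)

14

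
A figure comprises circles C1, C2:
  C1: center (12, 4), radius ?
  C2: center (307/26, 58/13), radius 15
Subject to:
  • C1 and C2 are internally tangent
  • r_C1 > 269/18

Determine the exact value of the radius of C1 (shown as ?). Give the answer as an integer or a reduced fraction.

1. [int C1,C2]  r_C1² − 30r_C1 + 899/4 = 0  ⇒  r_C1 = 29/2 or 31/2
2. given r_C1 > 269/18: keep 31/2

31/2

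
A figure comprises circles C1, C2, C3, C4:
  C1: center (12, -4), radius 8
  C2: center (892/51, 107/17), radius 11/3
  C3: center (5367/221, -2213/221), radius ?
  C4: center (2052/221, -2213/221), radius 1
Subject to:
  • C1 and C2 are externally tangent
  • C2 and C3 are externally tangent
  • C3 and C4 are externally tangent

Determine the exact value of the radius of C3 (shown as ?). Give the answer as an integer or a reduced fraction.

1. [ext C2·C3]  r_C3² + (22/3)r_C3 − 896/3 = 0  ⇒  r_C3 = 14 (r>0 drops 1)
2. [ext C3·C4]  r_C3² + 2r_C3 − 224 = 0  ⇒  r_C3 = 14 (r>0 drops 1)

14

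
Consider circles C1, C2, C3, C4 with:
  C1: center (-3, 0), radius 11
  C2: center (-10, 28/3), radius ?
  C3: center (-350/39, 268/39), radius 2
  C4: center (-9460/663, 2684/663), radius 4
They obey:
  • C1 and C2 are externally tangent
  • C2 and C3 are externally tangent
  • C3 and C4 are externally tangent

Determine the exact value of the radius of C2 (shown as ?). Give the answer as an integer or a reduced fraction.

1. [ext C1·C2]  r_C2² + 22r_C2 − 136/9 = 0  ⇒  r_C2 = 2/3 (r>0 drops 1)
2. [ext C2·C3]  r_C2² + 4r_C2 − 28/9 = 0  ⇒  r_C2 = 2/3 (r>0 drops 1)

2/3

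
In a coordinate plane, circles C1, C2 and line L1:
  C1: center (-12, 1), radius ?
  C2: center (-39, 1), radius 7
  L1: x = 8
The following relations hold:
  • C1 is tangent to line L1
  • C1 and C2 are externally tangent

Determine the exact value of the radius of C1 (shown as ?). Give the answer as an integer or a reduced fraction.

20

1. [C1‖L1]  r_C1² − 400 = 0  ⇒  r_C1 = 20 (r>0 drops 1)
2. [ext C1·C2]  r_C1² + 14r_C1 − 680 = 0  ⇒  r_C1 = 20 (r>0 drops 1)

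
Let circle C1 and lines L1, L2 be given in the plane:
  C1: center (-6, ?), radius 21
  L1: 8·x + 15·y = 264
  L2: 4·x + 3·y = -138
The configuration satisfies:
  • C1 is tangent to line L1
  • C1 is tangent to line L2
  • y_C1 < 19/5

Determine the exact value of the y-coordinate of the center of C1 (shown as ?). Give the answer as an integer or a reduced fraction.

-3

1. [C1‖L1]  y_C1² − (208/5)y_C1 − 669/5 = 0  ⇒  y_C1 = -3 or 223/5
2. [C1‖L2]  y_C1² + 76y_C1 + 219 = 0  ⇒  y_C1 = -73 or -3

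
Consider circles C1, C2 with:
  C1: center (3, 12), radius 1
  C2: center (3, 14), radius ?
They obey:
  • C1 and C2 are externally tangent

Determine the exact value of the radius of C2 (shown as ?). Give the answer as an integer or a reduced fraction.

1

1. [ext C1·C2]  r_C2² + 2r_C2 − 3 = 0  ⇒  r_C2 = 1 (r>0 drops 1)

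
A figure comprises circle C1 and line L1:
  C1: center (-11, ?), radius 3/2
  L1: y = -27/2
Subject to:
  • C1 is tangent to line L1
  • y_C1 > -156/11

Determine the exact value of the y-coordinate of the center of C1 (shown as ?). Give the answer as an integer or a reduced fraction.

-12

1. [C1‖L1]  y_C1² + 27y_C1 + 180 = 0  ⇒  y_C1 = -15 or -12
2. given y_C1 > -156/11: keep -12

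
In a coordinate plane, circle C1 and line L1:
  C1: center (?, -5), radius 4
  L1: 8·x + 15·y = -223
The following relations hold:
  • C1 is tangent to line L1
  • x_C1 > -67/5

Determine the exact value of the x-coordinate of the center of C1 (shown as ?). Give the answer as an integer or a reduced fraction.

-10

1. [C1‖L1]  x_C1² + 37x_C1 + 270 = 0  ⇒  x_C1 = -27 or -10
2. given x_C1 > -67/5: keep -10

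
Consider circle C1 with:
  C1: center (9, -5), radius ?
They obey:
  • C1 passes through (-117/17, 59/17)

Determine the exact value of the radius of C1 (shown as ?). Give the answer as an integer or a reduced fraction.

1. [C1∋P]  r_C1² − 324 = 0  ⇒  r_C1 = 18 (r>0 drops 1)

18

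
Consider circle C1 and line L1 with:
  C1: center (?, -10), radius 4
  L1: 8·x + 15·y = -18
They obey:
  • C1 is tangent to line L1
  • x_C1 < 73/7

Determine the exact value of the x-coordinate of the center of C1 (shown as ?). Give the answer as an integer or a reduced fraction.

8

1. [C1‖L1]  x_C1² − 33x_C1 + 200 = 0  ⇒  x_C1 = 8 or 25
2. given x_C1 < 73/7: keep 8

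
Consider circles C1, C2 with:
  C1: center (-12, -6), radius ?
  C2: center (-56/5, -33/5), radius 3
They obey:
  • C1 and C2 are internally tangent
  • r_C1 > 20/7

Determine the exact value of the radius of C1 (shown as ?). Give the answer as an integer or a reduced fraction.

4

1. [int C1,C2]  r_C1² − 6r_C1 + 8 = 0  ⇒  r_C1 = 2 or 4
2. given r_C1 > 20/7: keep 4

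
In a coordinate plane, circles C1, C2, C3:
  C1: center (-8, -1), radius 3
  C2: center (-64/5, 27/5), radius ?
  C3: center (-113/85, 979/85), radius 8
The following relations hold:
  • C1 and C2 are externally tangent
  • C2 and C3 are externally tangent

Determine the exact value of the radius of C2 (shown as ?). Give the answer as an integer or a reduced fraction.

1. [ext C1·C2]  r_C2² + 6r_C2 − 55 = 0  ⇒  r_C2 = 5 (r>0 drops 1)
2. [ext C2·C3]  r_C2² + 16r_C2 − 105 = 0  ⇒  r_C2 = 5 (r>0 drops 1)

5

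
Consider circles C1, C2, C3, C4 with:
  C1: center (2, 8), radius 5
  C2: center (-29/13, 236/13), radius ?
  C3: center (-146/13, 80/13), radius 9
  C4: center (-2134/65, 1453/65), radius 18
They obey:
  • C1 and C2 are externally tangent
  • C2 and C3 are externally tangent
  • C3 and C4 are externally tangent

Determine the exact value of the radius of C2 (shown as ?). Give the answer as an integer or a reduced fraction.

1. [ext C1·C2]  r_C2² + 10r_C2 − 96 = 0  ⇒  r_C2 = 6 (r>0 drops 1)
2. [ext C2·C3]  r_C2² + 18r_C2 − 144 = 0  ⇒  r_C2 = 6 (r>0 drops 1)

6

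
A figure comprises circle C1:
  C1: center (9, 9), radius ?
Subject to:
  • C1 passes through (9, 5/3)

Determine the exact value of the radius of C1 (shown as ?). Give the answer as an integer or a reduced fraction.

1. [C1∋P]  r_C1² − 484/9 = 0  ⇒  r_C1 = 22/3 (r>0 drops 1)

22/3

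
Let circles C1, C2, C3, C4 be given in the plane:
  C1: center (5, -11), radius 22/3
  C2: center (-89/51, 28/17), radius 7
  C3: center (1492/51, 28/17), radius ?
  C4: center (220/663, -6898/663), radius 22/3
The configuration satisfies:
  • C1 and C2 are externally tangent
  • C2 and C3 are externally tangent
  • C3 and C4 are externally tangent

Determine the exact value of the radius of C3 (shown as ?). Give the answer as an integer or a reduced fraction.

1. [ext C2·C3]  r_C3² + 14r_C3 − 912 = 0  ⇒  r_C3 = 24 (r>0 drops 1)
2. [ext C3·C4]  r_C3² + (44/3)r_C3 − 928 = 0  ⇒  r_C3 = 24 (r>0 drops 1)

24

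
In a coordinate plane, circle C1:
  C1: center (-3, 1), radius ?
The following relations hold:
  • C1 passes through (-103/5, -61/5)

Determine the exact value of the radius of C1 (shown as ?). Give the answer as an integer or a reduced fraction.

22

1. [C1∋P]  r_C1² − 484 = 0  ⇒  r_C1 = 22 (r>0 drops 1)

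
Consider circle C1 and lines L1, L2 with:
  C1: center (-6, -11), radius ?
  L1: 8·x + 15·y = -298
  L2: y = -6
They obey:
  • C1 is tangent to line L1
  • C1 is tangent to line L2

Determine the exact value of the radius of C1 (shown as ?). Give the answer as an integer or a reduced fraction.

5

1. [C1‖L1]  r_C1² − 25 = 0  ⇒  r_C1 = 5 (r>0 drops 1)
2. [C1‖L2]  r_C1² − 25 = 0  ⇒  r_C1 = 5 (r>0 drops 1)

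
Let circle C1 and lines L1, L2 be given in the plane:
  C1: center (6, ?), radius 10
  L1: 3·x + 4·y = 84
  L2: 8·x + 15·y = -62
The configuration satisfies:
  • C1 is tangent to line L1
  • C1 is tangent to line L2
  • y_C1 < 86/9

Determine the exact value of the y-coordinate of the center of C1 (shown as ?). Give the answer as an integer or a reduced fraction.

1. [C1‖L1]  y_C1² − 33y_C1 + 116 = 0  ⇒  y_C1 = 4 or 29
2. [C1‖L2]  y_C1² + (44/3)y_C1 − 224/3 = 0  ⇒  y_C1 = -56/3 or 4

4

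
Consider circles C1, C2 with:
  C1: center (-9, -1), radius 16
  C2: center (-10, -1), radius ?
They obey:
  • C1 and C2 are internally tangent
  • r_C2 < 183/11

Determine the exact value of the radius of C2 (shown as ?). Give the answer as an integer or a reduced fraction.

15

1. [int C1,C2]  r_C2² − 32r_C2 + 255 = 0  ⇒  r_C2 = 15 or 17
2. given r_C2 < 183/11: keep 15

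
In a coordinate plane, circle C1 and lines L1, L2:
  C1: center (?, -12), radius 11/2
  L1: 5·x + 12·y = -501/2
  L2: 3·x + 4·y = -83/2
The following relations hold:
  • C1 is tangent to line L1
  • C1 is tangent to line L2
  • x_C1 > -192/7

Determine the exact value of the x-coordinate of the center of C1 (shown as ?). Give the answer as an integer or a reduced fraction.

1. [C1‖L1]  x_C1² + (213/5)x_C1 + 1246/5 = 0  ⇒  x_C1 = -178/5 or -7
2. [C1‖L2]  x_C1² − (13/3)x_C1 − 238/3 = 0  ⇒  x_C1 = -7 or 34/3

-7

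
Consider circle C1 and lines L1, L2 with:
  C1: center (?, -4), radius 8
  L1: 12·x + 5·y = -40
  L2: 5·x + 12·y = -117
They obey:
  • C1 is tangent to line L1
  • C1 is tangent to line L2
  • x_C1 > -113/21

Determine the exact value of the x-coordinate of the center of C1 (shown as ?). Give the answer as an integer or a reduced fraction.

1. [C1‖L1]  x_C1² + (10/3)x_C1 − 217/3 = 0  ⇒  x_C1 = -31/3 or 7
2. [C1‖L2]  x_C1² + (138/5)x_C1 − 1211/5 = 0  ⇒  x_C1 = -173/5 or 7

7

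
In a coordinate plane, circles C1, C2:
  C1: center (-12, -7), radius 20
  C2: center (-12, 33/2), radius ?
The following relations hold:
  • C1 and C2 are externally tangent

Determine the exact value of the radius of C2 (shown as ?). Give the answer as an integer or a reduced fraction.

1. [ext C1·C2]  r_C2² + 40r_C2 − 609/4 = 0  ⇒  r_C2 = 7/2 (r>0 drops 1)

7/2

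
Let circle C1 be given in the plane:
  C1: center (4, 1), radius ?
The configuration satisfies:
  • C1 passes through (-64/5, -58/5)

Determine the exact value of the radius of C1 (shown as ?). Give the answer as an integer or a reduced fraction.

1. [C1∋P]  r_C1² − 441 = 0  ⇒  r_C1 = 21 (r>0 drops 1)

21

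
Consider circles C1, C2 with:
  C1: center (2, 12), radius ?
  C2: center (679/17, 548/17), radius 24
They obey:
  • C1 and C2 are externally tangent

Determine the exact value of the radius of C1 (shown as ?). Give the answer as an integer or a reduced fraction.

19

1. [ext C1·C2]  r_C1² + 48r_C1 − 1273 = 0  ⇒  r_C1 = 19 (r>0 drops 1)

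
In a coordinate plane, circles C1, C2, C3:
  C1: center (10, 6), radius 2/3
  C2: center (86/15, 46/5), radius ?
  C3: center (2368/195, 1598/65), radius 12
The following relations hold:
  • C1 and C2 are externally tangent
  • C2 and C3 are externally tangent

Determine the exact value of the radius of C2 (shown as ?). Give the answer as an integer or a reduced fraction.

14/3

1. [ext C1·C2]  r_C2² + (4/3)r_C2 − 28 = 0  ⇒  r_C2 = 14/3 (r>0 drops 1)
2. [ext C2·C3]  r_C2² + 24r_C2 − 1204/9 = 0  ⇒  r_C2 = 14/3 (r>0 drops 1)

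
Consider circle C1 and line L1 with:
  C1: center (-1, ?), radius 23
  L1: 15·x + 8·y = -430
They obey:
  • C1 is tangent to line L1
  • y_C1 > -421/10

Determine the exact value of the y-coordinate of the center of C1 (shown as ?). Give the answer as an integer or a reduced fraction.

-3

1. [C1‖L1]  y_C1² + (415/4)y_C1 + 1209/4 = 0  ⇒  y_C1 = -403/4 or -3
2. given y_C1 > -421/10: keep -3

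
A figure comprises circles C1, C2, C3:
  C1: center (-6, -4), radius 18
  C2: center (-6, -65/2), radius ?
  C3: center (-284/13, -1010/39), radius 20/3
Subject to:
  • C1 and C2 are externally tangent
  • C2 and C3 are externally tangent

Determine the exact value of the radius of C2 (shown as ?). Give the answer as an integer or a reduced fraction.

1. [ext C1·C2]  r_C2² + 36r_C2 − 1953/4 = 0  ⇒  r_C2 = 21/2 (r>0 drops 1)
2. [ext C2·C3]  r_C2² + (40/3)r_C2 − 1001/4 = 0  ⇒  r_C2 = 21/2 (r>0 drops 1)

21/2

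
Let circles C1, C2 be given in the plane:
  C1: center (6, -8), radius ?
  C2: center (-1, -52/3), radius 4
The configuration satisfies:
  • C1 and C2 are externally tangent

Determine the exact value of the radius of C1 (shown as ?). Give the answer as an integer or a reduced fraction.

23/3

1. [ext C1·C2]  r_C1² + 8r_C1 − 1081/9 = 0  ⇒  r_C1 = 23/3 (r>0 drops 1)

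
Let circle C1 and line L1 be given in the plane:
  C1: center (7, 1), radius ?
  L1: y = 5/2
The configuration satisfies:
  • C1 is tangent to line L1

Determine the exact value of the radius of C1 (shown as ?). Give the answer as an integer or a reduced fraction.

1. [C1‖L1]  r_C1² − 9/4 = 0  ⇒  r_C1 = 3/2 (r>0 drops 1)

3/2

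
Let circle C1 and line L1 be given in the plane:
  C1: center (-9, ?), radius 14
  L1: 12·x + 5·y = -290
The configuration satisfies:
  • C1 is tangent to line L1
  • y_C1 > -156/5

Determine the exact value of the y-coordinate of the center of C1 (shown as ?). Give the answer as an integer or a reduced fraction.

0

1. [C1‖L1]  y_C1² + (364/5)y_C1 = 0  ⇒  y_C1 = -364/5 or 0
2. given y_C1 > -156/5: keep 0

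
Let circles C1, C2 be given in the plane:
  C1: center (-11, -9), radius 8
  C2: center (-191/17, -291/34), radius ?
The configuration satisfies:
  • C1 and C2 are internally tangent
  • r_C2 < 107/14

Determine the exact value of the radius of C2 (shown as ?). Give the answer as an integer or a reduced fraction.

1. [int C1,C2]  r_C2² − 16r_C2 + 255/4 = 0  ⇒  r_C2 = 15/2 or 17/2
2. given r_C2 < 107/14: keep 15/2

15/2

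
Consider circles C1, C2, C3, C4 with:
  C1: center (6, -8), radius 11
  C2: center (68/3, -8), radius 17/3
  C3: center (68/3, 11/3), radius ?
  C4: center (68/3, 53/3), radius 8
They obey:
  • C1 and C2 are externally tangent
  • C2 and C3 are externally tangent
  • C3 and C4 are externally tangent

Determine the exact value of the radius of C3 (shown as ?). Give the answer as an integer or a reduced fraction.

1. [ext C2·C3]  r_C3² + (34/3)r_C3 − 104 = 0  ⇒  r_C3 = 6 (r>0 drops 1)
2. [ext C3·C4]  r_C3² + 16r_C3 − 132 = 0  ⇒  r_C3 = 6 (r>0 drops 1)

6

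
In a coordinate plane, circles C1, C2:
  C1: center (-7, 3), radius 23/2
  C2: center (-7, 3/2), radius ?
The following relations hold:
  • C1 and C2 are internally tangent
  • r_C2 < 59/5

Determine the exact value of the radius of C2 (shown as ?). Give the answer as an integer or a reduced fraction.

1. [int C1,C2]  r_C2² − 23r_C2 + 130 = 0  ⇒  r_C2 = 10 or 13
2. given r_C2 < 59/5: keep 10

10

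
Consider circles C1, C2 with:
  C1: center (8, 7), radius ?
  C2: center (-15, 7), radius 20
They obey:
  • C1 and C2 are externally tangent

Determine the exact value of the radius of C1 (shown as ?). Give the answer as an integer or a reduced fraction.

3

1. [ext C1·C2]  r_C1² + 40r_C1 − 129 = 0  ⇒  r_C1 = 3 (r>0 drops 1)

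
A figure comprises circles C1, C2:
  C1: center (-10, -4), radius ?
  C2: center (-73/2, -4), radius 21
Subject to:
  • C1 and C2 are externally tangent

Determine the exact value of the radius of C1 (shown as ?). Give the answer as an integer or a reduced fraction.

1. [ext C1·C2]  r_C1² + 42r_C1 − 1045/4 = 0  ⇒  r_C1 = 11/2 (r>0 drops 1)

11/2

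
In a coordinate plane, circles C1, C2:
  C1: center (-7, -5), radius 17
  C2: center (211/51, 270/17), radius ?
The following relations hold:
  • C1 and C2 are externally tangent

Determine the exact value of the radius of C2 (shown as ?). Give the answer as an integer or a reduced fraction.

20/3

1. [ext C1·C2]  r_C2² + 34r_C2 − 2440/9 = 0  ⇒  r_C2 = 20/3 (r>0 drops 1)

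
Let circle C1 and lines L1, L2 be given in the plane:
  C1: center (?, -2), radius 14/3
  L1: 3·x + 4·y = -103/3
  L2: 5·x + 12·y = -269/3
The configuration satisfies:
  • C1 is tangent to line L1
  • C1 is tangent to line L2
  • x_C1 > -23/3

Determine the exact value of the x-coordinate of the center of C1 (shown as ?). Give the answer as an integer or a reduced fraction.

1. [C1‖L1]  x_C1² + (158/9)x_C1 + 149/9 = 0  ⇒  x_C1 = -149/9 or -1
2. [C1‖L2]  x_C1² + (394/15)x_C1 + 379/15 = 0  ⇒  x_C1 = -379/15 or -1

-1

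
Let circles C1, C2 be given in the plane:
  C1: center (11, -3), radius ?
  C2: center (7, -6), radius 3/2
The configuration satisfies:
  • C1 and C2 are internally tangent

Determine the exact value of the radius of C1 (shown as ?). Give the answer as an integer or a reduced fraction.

1. [int C1,C2]  r_C1² − 3r_C1 − 91/4 = 0  ⇒  r_C1 = 13/2 (r>0 drops 1)

13/2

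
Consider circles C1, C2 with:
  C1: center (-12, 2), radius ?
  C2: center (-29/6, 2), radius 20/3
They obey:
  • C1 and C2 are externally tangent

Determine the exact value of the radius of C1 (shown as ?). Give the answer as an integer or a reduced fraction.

1/2

1. [ext C1·C2]  r_C1² + (40/3)r_C1 − 83/12 = 0  ⇒  r_C1 = 1/2 (r>0 drops 1)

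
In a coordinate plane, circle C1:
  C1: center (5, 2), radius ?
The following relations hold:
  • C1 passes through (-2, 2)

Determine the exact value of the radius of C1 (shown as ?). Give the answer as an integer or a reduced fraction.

1. [C1∋P]  r_C1² − 49 = 0  ⇒  r_C1 = 7 (r>0 drops 1)

7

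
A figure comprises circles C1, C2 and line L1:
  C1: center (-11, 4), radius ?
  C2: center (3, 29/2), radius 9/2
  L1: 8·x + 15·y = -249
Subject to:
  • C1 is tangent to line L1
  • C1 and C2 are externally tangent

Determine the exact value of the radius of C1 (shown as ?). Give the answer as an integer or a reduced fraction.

13

1. [C1‖L1]  r_C1² − 169 = 0  ⇒  r_C1 = 13 (r>0 drops 1)
2. [ext C1·C2]  r_C1² + 9r_C1 − 286 = 0  ⇒  r_C1 = 13 (r>0 drops 1)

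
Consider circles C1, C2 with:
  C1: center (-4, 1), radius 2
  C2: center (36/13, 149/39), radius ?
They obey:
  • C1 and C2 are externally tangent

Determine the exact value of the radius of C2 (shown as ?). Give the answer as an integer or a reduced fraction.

16/3

1. [ext C1·C2]  r_C2² + 4r_C2 − 448/9 = 0  ⇒  r_C2 = 16/3 (r>0 drops 1)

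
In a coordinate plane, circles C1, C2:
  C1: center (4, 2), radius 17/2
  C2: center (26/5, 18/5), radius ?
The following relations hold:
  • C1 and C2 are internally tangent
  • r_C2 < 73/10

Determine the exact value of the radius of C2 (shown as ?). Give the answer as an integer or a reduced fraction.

1. [int C1,C2]  r_C2² − 17r_C2 + 273/4 = 0  ⇒  r_C2 = 13/2 or 21/2
2. given r_C2 < 73/10: keep 13/2

13/2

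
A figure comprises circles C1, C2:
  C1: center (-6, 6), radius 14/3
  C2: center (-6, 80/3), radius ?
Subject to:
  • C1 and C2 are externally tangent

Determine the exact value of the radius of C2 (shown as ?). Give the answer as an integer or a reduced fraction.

1. [ext C1·C2]  r_C2² + (28/3)r_C2 − 1216/3 = 0  ⇒  r_C2 = 16 (r>0 drops 1)

16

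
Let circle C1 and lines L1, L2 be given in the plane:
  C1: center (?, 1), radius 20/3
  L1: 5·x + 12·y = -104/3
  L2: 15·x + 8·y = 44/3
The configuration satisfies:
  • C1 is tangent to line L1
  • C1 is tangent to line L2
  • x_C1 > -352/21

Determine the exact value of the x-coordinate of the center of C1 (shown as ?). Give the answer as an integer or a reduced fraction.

1. [C1‖L1]  x_C1² + (56/3)x_C1 − 640/3 = 0  ⇒  x_C1 = -80/3 or 8
2. [C1‖L2]  x_C1² − (8/9)x_C1 − 512/9 = 0  ⇒  x_C1 = -64/9 or 8

8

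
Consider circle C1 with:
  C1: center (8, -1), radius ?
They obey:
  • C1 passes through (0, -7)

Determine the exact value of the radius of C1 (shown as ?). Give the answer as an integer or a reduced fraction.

10

1. [C1∋P]  r_C1² − 100 = 0  ⇒  r_C1 = 10 (r>0 drops 1)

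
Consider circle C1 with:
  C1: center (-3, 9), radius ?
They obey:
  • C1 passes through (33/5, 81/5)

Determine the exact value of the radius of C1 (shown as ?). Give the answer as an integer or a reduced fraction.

12

1. [C1∋P]  r_C1² − 144 = 0  ⇒  r_C1 = 12 (r>0 drops 1)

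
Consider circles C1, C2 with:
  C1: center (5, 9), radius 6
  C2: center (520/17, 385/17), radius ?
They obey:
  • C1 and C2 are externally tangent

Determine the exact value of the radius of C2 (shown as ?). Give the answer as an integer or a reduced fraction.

1. [ext C1·C2]  r_C2² + 12r_C2 − 805 = 0  ⇒  r_C2 = 23 (r>0 drops 1)

23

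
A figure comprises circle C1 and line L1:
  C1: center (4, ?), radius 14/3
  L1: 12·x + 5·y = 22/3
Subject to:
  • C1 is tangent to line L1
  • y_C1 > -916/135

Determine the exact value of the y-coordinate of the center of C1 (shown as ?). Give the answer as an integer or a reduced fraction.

1. [C1‖L1]  y_C1² + (244/15)y_C1 − 1216/15 = 0  ⇒  y_C1 = -304/15 or 4
2. given y_C1 > -916/135: keep 4

4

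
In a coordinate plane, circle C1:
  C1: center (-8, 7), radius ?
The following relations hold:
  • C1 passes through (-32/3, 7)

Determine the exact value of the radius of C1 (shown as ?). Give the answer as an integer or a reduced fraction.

1. [C1∋P]  r_C1² − 64/9 = 0  ⇒  r_C1 = 8/3 (r>0 drops 1)

8/3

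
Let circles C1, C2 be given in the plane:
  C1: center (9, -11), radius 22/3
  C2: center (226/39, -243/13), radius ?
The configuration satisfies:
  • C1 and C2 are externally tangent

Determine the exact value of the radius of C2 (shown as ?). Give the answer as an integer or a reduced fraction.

1

1. [ext C1·C2]  r_C2² + (44/3)r_C2 − 47/3 = 0  ⇒  r_C2 = 1 (r>0 drops 1)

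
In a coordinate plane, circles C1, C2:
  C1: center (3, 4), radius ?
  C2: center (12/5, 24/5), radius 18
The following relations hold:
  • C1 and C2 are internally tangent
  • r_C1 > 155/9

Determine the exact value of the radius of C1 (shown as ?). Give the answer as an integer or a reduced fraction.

1. [int C1,C2]  r_C1² − 36r_C1 + 323 = 0  ⇒  r_C1 = 17 or 19
2. given r_C1 > 155/9: keep 19

19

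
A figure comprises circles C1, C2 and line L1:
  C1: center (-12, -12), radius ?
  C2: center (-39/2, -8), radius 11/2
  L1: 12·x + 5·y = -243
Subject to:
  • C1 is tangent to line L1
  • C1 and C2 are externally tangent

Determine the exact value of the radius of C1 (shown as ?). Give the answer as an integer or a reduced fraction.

3

1. [C1‖L1]  r_C1² − 9 = 0  ⇒  r_C1 = 3 (r>0 drops 1)
2. [ext C1·C2]  r_C1² + 11r_C1 − 42 = 0  ⇒  r_C1 = 3 (r>0 drops 1)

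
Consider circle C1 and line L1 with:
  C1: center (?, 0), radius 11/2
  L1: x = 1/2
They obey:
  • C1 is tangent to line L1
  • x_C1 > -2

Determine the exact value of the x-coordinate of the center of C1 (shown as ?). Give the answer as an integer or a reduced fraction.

1. [C1‖L1]  x_C1² − 1x_C1 − 30 = 0  ⇒  x_C1 = -5 or 6
2. given x_C1 > -2: keep 6

6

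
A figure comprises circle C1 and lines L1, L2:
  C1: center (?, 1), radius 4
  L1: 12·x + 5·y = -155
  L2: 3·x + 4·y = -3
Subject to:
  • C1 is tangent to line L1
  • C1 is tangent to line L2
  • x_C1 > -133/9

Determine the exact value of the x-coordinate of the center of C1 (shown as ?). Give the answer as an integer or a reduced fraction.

1. [C1‖L1]  x_C1² + (80/3)x_C1 + 159 = 0  ⇒  x_C1 = -53/3 or -9
2. [C1‖L2]  x_C1² + (14/3)x_C1 − 39 = 0  ⇒  x_C1 = -9 or 13/3

-9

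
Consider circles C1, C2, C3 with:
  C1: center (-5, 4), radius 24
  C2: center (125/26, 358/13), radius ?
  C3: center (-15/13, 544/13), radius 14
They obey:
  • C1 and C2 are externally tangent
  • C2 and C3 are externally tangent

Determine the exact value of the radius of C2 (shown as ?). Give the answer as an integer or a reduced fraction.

1. [ext C1·C2]  r_C2² + 48r_C2 − 297/4 = 0  ⇒  r_C2 = 3/2 (r>0 drops 1)
2. [ext C2·C3]  r_C2² + 28r_C2 − 177/4 = 0  ⇒  r_C2 = 3/2 (r>0 drops 1)

3/2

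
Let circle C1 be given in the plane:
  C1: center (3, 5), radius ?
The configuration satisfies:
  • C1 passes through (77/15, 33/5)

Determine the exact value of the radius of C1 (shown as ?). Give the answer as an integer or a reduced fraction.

8/3

1. [C1∋P]  r_C1² − 64/9 = 0  ⇒  r_C1 = 8/3 (r>0 drops 1)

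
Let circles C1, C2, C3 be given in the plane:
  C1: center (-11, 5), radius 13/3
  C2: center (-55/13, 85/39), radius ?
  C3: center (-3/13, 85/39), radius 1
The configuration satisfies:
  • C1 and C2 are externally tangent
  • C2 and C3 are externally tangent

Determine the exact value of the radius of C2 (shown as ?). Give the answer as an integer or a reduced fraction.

3

1. [ext C1·C2]  r_C2² + (26/3)r_C2 − 35 = 0  ⇒  r_C2 = 3 (r>0 drops 1)
2. [ext C2·C3]  r_C2² + 2r_C2 − 15 = 0  ⇒  r_C2 = 3 (r>0 drops 1)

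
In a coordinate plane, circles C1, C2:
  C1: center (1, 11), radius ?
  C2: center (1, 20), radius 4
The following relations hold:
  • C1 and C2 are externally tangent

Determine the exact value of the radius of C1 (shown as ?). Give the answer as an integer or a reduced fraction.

5

1. [ext C1·C2]  r_C1² + 8r_C1 − 65 = 0  ⇒  r_C1 = 5 (r>0 drops 1)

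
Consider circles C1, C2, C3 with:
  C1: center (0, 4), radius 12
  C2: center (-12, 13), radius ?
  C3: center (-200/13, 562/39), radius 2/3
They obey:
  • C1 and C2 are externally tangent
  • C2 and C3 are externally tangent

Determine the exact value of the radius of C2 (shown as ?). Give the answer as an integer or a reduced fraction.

1. [ext C1·C2]  r_C2² + 24r_C2 − 81 = 0  ⇒  r_C2 = 3 (r>0 drops 1)
2. [ext C2·C3]  r_C2² + (4/3)r_C2 − 13 = 0  ⇒  r_C2 = 3 (r>0 drops 1)

3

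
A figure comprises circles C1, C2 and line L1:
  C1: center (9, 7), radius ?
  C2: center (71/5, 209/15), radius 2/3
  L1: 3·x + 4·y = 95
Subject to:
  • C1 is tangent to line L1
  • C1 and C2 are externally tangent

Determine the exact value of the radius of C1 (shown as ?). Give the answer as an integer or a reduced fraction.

8

1. [C1‖L1]  r_C1² − 64 = 0  ⇒  r_C1 = 8 (r>0 drops 1)
2. [ext C1·C2]  r_C1² + (4/3)r_C1 − 224/3 = 0  ⇒  r_C1 = 8 (r>0 drops 1)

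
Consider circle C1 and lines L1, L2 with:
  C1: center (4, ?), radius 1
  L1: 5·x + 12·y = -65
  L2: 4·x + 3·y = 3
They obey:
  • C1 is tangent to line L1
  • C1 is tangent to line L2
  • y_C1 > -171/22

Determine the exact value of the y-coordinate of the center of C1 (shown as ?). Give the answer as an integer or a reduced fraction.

-6

1. [C1‖L1]  y_C1² + (85/6)y_C1 + 49 = 0  ⇒  y_C1 = -49/6 or -6
2. [C1‖L2]  y_C1² + (26/3)y_C1 + 16 = 0  ⇒  y_C1 = -6 or -8/3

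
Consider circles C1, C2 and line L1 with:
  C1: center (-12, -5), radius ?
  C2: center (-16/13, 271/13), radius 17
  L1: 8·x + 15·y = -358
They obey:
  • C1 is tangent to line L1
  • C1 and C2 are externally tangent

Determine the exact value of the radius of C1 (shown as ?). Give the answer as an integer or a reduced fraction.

11

1. [C1‖L1]  r_C1² − 121 = 0  ⇒  r_C1 = 11 (r>0 drops 1)
2. [ext C1·C2]  r_C1² + 34r_C1 − 495 = 0  ⇒  r_C1 = 11 (r>0 drops 1)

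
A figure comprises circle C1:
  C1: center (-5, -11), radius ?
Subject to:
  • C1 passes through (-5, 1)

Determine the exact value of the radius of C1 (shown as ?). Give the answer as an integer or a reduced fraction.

1. [C1∋P]  r_C1² − 144 = 0  ⇒  r_C1 = 12 (r>0 drops 1)

12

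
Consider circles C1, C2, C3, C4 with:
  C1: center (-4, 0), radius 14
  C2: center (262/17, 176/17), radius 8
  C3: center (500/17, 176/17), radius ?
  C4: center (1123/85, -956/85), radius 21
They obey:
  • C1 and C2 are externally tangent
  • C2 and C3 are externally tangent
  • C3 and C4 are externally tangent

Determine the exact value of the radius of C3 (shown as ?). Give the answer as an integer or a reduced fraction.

1. [ext C2·C3]  r_C3² + 16r_C3 − 132 = 0  ⇒  r_C3 = 6 (r>0 drops 1)
2. [ext C3·C4]  r_C3² + 42r_C3 − 288 = 0  ⇒  r_C3 = 6 (r>0 drops 1)

6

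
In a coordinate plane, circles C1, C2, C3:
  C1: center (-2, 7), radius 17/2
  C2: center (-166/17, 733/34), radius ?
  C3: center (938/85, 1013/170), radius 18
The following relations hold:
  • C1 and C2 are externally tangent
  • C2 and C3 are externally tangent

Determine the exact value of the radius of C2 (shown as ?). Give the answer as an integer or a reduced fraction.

8

1. [ext C1·C2]  r_C2² + 17r_C2 − 200 = 0  ⇒  r_C2 = 8 (r>0 drops 1)
2. [ext C2·C3]  r_C2² + 36r_C2 − 352 = 0  ⇒  r_C2 = 8 (r>0 drops 1)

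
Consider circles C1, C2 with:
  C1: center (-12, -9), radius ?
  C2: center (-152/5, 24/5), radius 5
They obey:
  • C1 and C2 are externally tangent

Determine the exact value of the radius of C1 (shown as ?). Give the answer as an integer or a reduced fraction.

18

1. [ext C1·C2]  r_C1² + 10r_C1 − 504 = 0  ⇒  r_C1 = 18 (r>0 drops 1)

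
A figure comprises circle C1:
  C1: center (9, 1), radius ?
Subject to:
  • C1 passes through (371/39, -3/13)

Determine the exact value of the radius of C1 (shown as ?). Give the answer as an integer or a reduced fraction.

1. [C1∋P]  r_C1² − 16/9 = 0  ⇒  r_C1 = 4/3 (r>0 drops 1)

4/3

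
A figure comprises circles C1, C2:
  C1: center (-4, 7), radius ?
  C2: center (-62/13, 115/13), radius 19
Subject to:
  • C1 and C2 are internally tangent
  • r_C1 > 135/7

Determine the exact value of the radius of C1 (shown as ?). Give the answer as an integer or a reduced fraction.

21

1. [int C1,C2]  r_C1² − 38r_C1 + 357 = 0  ⇒  r_C1 = 17 or 21
2. given r_C1 > 135/7: keep 21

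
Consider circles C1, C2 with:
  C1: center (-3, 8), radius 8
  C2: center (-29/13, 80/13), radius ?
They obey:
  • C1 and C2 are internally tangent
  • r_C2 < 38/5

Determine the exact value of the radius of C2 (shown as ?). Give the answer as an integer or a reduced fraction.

1. [int C1,C2]  r_C2² − 16r_C2 + 60 = 0  ⇒  r_C2 = 6 or 10
2. given r_C2 < 38/5: keep 6

6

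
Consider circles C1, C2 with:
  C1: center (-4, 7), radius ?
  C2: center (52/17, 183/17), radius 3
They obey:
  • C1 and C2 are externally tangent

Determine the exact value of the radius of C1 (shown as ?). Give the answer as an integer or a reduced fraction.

5

1. [ext C1·C2]  r_C1² + 6r_C1 − 55 = 0  ⇒  r_C1 = 5 (r>0 drops 1)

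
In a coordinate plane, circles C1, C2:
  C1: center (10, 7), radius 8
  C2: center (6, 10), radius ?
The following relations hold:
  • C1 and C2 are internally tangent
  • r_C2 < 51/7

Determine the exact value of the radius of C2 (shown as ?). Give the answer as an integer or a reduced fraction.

1. [int C1,C2]  r_C2² − 16r_C2 + 39 = 0  ⇒  r_C2 = 3 or 13
2. given r_C2 < 51/7: keep 3

3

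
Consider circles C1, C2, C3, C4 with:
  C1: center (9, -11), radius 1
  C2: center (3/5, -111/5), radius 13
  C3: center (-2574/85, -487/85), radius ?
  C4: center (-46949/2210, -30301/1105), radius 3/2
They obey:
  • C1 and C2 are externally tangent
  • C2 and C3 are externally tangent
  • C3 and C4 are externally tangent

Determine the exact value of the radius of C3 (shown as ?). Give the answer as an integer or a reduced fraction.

1. [ext C2·C3]  r_C3² + 26r_C3 − 1056 = 0  ⇒  r_C3 = 22 (r>0 drops 1)
2. [ext C3·C4]  r_C3² + 3r_C3 − 550 = 0  ⇒  r_C3 = 22 (r>0 drops 1)

22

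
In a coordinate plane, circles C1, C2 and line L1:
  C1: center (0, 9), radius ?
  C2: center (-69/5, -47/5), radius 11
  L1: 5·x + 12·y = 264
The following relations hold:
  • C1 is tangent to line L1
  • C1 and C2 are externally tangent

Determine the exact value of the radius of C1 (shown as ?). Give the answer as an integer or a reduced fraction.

12

1. [C1‖L1]  r_C1² − 144 = 0  ⇒  r_C1 = 12 (r>0 drops 1)
2. [ext C1·C2]  r_C1² + 22r_C1 − 408 = 0  ⇒  r_C1 = 12 (r>0 drops 1)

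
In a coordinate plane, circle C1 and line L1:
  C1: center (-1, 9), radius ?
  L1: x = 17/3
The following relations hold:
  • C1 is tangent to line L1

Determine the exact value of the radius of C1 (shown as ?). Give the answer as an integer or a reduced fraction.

20/3

1. [C1‖L1]  r_C1² − 400/9 = 0  ⇒  r_C1 = 20/3 (r>0 drops 1)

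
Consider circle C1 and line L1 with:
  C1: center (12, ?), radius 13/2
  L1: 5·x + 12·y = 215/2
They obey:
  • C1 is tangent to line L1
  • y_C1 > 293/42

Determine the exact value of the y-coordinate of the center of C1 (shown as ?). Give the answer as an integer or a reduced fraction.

11

1. [C1‖L1]  y_C1² − (95/12)y_C1 − 407/12 = 0  ⇒  y_C1 = -37/12 or 11
2. given y_C1 > 293/42: keep 11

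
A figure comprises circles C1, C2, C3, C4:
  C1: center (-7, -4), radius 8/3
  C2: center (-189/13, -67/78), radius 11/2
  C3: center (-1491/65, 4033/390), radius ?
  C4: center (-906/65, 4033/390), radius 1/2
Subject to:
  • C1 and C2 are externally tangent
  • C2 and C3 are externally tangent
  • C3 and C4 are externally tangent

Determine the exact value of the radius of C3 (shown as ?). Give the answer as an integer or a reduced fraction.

1. [ext C2·C3]  r_C3² + 11r_C3 − 663/4 = 0  ⇒  r_C3 = 17/2 (r>0 drops 1)
2. [ext C3·C4]  r_C3² + 1r_C3 − 323/4 = 0  ⇒  r_C3 = 17/2 (r>0 drops 1)

17/2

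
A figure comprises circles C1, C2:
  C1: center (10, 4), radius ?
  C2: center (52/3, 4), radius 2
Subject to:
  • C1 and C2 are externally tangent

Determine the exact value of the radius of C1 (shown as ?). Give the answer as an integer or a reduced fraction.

16/3

1. [ext C1·C2]  r_C1² + 4r_C1 − 448/9 = 0  ⇒  r_C1 = 16/3 (r>0 drops 1)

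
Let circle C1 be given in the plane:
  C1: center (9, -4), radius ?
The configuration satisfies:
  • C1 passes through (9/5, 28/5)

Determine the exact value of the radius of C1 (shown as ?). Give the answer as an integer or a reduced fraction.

12

1. [C1∋P]  r_C1² − 144 = 0  ⇒  r_C1 = 12 (r>0 drops 1)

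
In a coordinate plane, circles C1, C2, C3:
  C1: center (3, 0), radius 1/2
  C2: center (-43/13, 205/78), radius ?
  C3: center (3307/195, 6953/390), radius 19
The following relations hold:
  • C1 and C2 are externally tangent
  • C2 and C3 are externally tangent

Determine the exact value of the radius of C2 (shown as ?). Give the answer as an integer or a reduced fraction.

1. [ext C1·C2]  r_C2² + 1r_C2 − 418/9 = 0  ⇒  r_C2 = 19/3 (r>0 drops 1)
2. [ext C2·C3]  r_C2² + 38r_C2 − 2527/9 = 0  ⇒  r_C2 = 19/3 (r>0 drops 1)

19/3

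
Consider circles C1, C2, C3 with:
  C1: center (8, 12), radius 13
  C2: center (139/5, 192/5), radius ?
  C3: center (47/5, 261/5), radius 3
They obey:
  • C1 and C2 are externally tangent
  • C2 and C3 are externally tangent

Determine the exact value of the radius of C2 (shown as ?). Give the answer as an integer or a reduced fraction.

1. [ext C1·C2]  r_C2² + 26r_C2 − 920 = 0  ⇒  r_C2 = 20 (r>0 drops 1)
2. [ext C2·C3]  r_C2² + 6r_C2 − 520 = 0  ⇒  r_C2 = 20 (r>0 drops 1)

20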